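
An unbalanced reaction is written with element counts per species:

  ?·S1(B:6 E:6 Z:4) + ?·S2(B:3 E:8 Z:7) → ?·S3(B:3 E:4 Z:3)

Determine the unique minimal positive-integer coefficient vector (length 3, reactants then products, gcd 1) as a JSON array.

Coefficients: [2, 1, 5]

B: 2·6+1·3 = 15 | 5·3 = 15
E: 2·6+1·8 = 20 | 5·4 = 20
Z: 2·4+1·7 = 15 | 5·3 = 15
gcd(2,1,5) = 1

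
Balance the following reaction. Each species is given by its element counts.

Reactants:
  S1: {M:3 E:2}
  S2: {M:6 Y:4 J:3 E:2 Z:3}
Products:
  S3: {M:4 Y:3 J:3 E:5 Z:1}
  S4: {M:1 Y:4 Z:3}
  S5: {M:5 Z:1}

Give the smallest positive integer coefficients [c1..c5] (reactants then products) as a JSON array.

M: 6·3+4·6 = 42 | 4·4+1·1+5·5 = 42
Y: 6·0+4·4 = 16 | 4·3+1·4+5·0 = 16
J: 6·0+4·3 = 12 | 4·3+1·0+5·0 = 12
E: 6·2+4·2 = 20 | 4·5+1·0+5·0 = 20
Z: 6·0+4·3 = 12 | 4·1+1·3+5·1 = 12
gcd(6,4,4,1,5) = 1

Coefficients: [6, 4, 4, 1, 5]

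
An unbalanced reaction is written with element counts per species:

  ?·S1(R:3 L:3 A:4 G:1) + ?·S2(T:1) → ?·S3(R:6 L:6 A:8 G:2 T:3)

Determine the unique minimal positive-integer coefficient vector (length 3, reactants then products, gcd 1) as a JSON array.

Coefficients: [2, 3, 1]

R: 2·3+3·0 = 6 | 1·6 = 6
L: 2·3+3·0 = 6 | 1·6 = 6
A: 2·4+3·0 = 8 | 1·8 = 8
G: 2·1+3·0 = 2 | 1·2 = 2
T: 2·0+3·1 = 3 | 1·3 = 3
gcd(2,3,1) = 1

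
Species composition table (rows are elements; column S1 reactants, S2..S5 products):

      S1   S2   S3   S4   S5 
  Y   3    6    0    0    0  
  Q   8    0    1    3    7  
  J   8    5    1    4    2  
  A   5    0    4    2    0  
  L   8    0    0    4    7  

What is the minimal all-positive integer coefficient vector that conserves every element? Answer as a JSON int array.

Y: 6·3 = 18 | 3·6+5·0+5·0+4·0 = 18
Q: 6·8 = 48 | 3·0+5·1+5·3+4·7 = 48
J: 6·8 = 48 | 3·5+5·1+5·4+4·2 = 48
A: 6·5 = 30 | 3·0+5·4+5·2+4·0 = 30
L: 6·8 = 48 | 3·0+5·0+5·4+4·7 = 48
gcd(6,3,5,5,4) = 1

Coefficients: [6, 3, 5, 5, 4]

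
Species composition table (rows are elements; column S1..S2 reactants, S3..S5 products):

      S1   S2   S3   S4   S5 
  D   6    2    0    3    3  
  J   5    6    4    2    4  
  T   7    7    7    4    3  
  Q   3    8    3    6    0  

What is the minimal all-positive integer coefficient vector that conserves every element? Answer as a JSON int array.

Coefficients: [4, 3, 2, 5, 5]

D: 4·6+3·2 = 30 | 2·0+5·3+5·3 = 30
J: 4·5+3·6 = 38 | 2·4+5·2+5·4 = 38
T: 4·7+3·7 = 49 | 2·7+5·4+5·3 = 49
Q: 4·3+3·8 = 36 | 2·3+5·6+5·0 = 36
gcd(4,3,2,5,5) = 1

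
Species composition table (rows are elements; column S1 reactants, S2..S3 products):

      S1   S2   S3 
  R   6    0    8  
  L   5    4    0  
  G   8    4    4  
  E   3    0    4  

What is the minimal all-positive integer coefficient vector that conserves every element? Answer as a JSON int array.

R: 4·6 = 24 | 5·0+3·8 = 24
L: 4·5 = 20 | 5·4+3·0 = 20
G: 4·8 = 32 | 5·4+3·4 = 32
E: 4·3 = 12 | 5·0+3·4 = 12
gcd(4,5,3) = 1

Coefficients: [4, 5, 3]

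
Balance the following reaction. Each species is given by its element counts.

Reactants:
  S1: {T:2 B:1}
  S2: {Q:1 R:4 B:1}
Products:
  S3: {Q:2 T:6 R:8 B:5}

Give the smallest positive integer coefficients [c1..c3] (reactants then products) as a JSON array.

Coefficients: [3, 2, 1]

Q: 3·0+2·1 = 2 | 1·2 = 2
T: 3·2+2·0 = 6 | 1·6 = 6
R: 3·0+2·4 = 8 | 1·8 = 8
B: 3·1+2·1 = 5 | 1·5 = 5
gcd(3,2,1) = 1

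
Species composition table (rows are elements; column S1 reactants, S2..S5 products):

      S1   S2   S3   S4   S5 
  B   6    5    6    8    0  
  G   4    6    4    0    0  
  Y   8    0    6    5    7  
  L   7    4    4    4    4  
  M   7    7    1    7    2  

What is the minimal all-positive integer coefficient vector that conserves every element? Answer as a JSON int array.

Coefficients: [4, 2, 1, 1, 3]

B: 4·6 = 24 | 2·5+1·6+1·8+3·0 = 24
G: 4·4 = 16 | 2·6+1·4+1·0+3·0 = 16
Y: 4·8 = 32 | 2·0+1·6+1·5+3·7 = 32
L: 4·7 = 28 | 2·4+1·4+1·4+3·4 = 28
M: 4·7 = 28 | 2·7+1·1+1·7+3·2 = 28
gcd(4,2,1,1,3) = 1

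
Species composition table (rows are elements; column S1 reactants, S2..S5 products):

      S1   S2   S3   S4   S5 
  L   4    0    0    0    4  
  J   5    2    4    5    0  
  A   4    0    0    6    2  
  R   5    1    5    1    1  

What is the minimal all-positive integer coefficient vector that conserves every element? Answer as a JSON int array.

L: 3·4 = 12 | 1·0+2·0+1·0+3·4 = 12
J: 3·5 = 15 | 1·2+2·4+1·5+3·0 = 15
A: 3·4 = 12 | 1·0+2·0+1·6+3·2 = 12
R: 3·5 = 15 | 1·1+2·5+1·1+3·1 = 15
gcd(3,1,2,1,3) = 1

Coefficients: [3, 1, 2, 1, 3]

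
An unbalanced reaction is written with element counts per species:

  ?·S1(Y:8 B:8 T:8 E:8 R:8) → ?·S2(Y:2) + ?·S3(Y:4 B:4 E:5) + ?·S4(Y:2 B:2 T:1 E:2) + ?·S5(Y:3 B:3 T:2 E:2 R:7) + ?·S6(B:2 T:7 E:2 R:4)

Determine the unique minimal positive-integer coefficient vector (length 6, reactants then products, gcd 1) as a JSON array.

Coefficients: [6, 5, 4, 5, 4, 5]

Y: 6·8 = 48 | 5·2+4·4+5·2+4·3+5·0 = 48
B: 6·8 = 48 | 5·0+4·4+5·2+4·3+5·2 = 48
T: 6·8 = 48 | 5·0+4·0+5·1+4·2+5·7 = 48
E: 6·8 = 48 | 5·0+4·5+5·2+4·2+5·2 = 48
R: 6·8 = 48 | 5·0+4·0+5·0+4·7+5·4 = 48
gcd(6,5,4,5,4,5) = 1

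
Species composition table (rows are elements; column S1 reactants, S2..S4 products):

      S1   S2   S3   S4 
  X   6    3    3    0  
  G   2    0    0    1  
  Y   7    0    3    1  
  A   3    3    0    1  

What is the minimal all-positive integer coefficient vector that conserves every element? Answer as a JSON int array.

X: 3·6 = 18 | 1·3+5·3+6·0 = 18
G: 3·2 = 6 | 1·0+5·0+6·1 = 6
Y: 3·7 = 21 | 1·0+5·3+6·1 = 21
A: 3·3 = 9 | 1·3+5·0+6·1 = 9
gcd(3,1,5,6) = 1

Coefficients: [3, 1, 5, 6]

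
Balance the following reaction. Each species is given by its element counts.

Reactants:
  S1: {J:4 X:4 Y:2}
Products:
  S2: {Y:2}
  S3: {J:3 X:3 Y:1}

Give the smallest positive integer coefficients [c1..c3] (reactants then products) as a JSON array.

J: 3·4 = 12 | 1·0+4·3 = 12
X: 3·4 = 12 | 1·0+4·3 = 12
Y: 3·2 = 6 | 1·2+4·1 = 6
gcd(3,1,4) = 1

Coefficients: [3, 1, 4]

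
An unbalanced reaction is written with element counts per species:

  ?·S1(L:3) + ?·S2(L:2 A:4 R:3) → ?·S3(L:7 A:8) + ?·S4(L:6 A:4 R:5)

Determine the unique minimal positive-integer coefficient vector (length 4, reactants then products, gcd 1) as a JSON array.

Coefficients: [5, 5, 1, 3]

L: 5·3+5·2 = 25 | 1·7+3·6 = 25
A: 5·0+5·4 = 20 | 1·8+3·4 = 20
R: 5·0+5·3 = 15 | 1·0+3·5 = 15
gcd(5,5,1,3) = 1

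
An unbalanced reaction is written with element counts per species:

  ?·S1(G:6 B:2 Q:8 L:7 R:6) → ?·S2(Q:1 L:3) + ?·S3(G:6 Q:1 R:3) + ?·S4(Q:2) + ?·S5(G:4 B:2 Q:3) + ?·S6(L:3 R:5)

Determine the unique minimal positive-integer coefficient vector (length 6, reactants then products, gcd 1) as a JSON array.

G: 3·6 = 18 | 4·0+1·6+5·0+3·4+3·0 = 18
B: 3·2 = 6 | 4·0+1·0+5·0+3·2+3·0 = 6
Q: 3·8 = 24 | 4·1+1·1+5·2+3·3+3·0 = 24
L: 3·7 = 21 | 4·3+1·0+5·0+3·0+3·3 = 21
R: 3·6 = 18 | 4·0+1·3+5·0+3·0+3·5 = 18
gcd(3,4,1,5,3,3) = 1

Coefficients: [3, 4, 1, 5, 3, 3]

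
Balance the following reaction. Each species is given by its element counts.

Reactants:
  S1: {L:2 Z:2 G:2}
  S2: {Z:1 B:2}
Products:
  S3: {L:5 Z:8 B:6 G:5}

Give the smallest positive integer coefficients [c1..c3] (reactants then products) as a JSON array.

L: 5·2+6·0 = 10 | 2·5 = 10
Z: 5·2+6·1 = 16 | 2·8 = 16
B: 5·0+6·2 = 12 | 2·6 = 12
G: 5·2+6·0 = 10 | 2·5 = 10
gcd(5,6,2) = 1

Coefficients: [5, 6, 2]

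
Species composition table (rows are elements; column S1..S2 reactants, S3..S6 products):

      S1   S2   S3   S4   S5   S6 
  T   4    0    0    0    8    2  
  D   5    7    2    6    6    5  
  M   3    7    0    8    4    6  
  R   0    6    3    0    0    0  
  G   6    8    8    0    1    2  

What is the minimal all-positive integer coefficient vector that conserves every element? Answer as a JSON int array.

Coefficients: [5, 3, 6, 2, 2, 2]

T: 5·4+3·0 = 20 | 6·0+2·0+2·8+2·2 = 20
D: 5·5+3·7 = 46 | 6·2+2·6+2·6+2·5 = 46
M: 5·3+3·7 = 36 | 6·0+2·8+2·4+2·6 = 36
R: 5·0+3·6 = 18 | 6·3+2·0+2·0+2·0 = 18
G: 5·6+3·8 = 54 | 6·8+2·0+2·1+2·2 = 54
gcd(5,3,6,2,2,2) = 1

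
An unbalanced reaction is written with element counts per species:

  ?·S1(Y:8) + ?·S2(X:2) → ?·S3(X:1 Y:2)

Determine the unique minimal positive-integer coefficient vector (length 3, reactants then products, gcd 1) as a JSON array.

Coefficients: [1, 2, 4]

X: 1·0+2·2 = 4 | 4·1 = 4
Y: 1·8+2·0 = 8 | 4·2 = 8
gcd(1,2,4) = 1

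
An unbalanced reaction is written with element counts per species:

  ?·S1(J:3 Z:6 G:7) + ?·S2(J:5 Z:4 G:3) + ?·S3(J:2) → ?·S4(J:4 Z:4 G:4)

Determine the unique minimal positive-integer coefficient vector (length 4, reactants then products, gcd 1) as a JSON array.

Coefficients: [2, 2, 2, 5]

J: 2·3+2·5+2·2 = 20 | 5·4 = 20
Z: 2·6+2·4+2·0 = 20 | 5·4 = 20
G: 2·7+2·3+2·0 = 20 | 5·4 = 20
gcd(2,2,2,5) = 1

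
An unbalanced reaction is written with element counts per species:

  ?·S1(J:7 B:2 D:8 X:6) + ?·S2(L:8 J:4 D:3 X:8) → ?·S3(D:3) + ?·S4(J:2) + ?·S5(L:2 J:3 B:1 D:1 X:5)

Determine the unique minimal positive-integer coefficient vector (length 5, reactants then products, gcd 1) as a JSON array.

L: 2·0+1·8 = 8 | 5·0+3·0+4·2 = 8
J: 2·7+1·4 = 18 | 5·0+3·2+4·3 = 18
B: 2·2+1·0 = 4 | 5·0+3·0+4·1 = 4
D: 2·8+1·3 = 19 | 5·3+3·0+4·1 = 19
X: 2·6+1·8 = 20 | 5·0+3·0+4·5 = 20
gcd(2,1,5,3,4) = 1

Coefficients: [2, 1, 5, 3, 4]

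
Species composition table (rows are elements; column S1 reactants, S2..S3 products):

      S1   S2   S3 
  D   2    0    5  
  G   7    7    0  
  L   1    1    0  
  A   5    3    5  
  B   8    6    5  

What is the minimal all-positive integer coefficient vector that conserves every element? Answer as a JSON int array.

D: 5·2 = 10 | 5·0+2·5 = 10
G: 5·7 = 35 | 5·7+2·0 = 35
L: 5·1 = 5 | 5·1+2·0 = 5
A: 5·5 = 25 | 5·3+2·5 = 25
B: 5·8 = 40 | 5·6+2·5 = 40
gcd(5,5,2) = 1

Coefficients: [5, 5, 2]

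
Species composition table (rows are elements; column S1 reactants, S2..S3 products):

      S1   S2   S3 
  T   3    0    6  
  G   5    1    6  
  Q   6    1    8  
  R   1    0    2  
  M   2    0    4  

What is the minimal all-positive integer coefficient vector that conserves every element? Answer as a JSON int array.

T: 2·3 = 6 | 4·0+1·6 = 6
G: 2·5 = 10 | 4·1+1·6 = 10
Q: 2·6 = 12 | 4·1+1·8 = 12
R: 2·1 = 2 | 4·0+1·2 = 2
M: 2·2 = 4 | 4·0+1·4 = 4
gcd(2,4,1) = 1

Coefficients: [2, 4, 1]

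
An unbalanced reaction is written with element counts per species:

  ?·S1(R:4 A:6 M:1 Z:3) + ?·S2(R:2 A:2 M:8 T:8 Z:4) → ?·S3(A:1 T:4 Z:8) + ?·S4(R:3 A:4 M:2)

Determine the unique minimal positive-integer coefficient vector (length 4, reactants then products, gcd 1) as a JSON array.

Coefficients: [4, 1, 2, 6]

R: 4·4+1·2 = 18 | 2·0+6·3 = 18
A: 4·6+1·2 = 26 | 2·1+6·4 = 26
M: 4·1+1·8 = 12 | 2·0+6·2 = 12
T: 4·0+1·8 = 8 | 2·4+6·0 = 8
Z: 4·3+1·4 = 16 | 2·8+6·0 = 16
gcd(4,1,2,6) = 1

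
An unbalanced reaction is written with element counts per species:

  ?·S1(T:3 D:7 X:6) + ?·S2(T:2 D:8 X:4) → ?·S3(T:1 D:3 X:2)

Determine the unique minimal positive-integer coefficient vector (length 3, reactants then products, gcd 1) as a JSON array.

Coefficients: [1, 1, 5]

T: 1·3+1·2 = 5 | 5·1 = 5
D: 1·7+1·8 = 15 | 5·3 = 15
X: 1·6+1·4 = 10 | 5·2 = 10
gcd(1,1,5) = 1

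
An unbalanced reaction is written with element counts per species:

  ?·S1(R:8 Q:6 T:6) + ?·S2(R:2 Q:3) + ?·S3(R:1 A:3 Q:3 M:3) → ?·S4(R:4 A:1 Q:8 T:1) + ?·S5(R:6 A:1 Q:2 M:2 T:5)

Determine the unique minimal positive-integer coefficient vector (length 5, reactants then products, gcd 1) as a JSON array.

Coefficients: [3, 2, 2, 3, 3]

R: 3·8+2·2+2·1 = 30 | 3·4+3·6 = 30
A: 3·0+2·0+2·3 = 6 | 3·1+3·1 = 6
Q: 3·6+2·3+2·3 = 30 | 3·8+3·2 = 30
M: 3·0+2·0+2·3 = 6 | 3·0+3·2 = 6
T: 3·6+2·0+2·0 = 18 | 3·1+3·5 = 18
gcd(3,2,2,3,3) = 1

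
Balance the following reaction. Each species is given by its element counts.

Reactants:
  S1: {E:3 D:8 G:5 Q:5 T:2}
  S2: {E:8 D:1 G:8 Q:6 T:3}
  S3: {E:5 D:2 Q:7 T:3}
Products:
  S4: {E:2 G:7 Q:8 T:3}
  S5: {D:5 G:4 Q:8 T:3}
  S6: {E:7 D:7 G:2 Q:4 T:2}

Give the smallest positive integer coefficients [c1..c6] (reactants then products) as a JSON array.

E: 6·3+1·8+4·5 = 46 | 2·2+3·0+6·7 = 46
D: 6·8+1·1+4·2 = 57 | 2·0+3·5+6·7 = 57
G: 6·5+1·8+4·0 = 38 | 2·7+3·4+6·2 = 38
Q: 6·5+1·6+4·7 = 64 | 2·8+3·8+6·4 = 64
T: 6·2+1·3+4·3 = 27 | 2·3+3·3+6·2 = 27
gcd(6,1,4,2,3,6) = 1

Coefficients: [6, 1, 4, 2, 3, 6]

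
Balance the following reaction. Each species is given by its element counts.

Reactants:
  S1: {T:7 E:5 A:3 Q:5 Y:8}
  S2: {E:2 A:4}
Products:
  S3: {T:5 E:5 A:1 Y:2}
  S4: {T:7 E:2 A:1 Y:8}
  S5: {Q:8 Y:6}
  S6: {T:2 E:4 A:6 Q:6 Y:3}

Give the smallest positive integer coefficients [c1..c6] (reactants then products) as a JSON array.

Coefficients: [4, 1, 2, 2, 1, 2]

T: 4·7+1·0 = 28 | 2·5+2·7+1·0+2·2 = 28
E: 4·5+1·2 = 22 | 2·5+2·2+1·0+2·4 = 22
A: 4·3+1·4 = 16 | 2·1+2·1+1·0+2·6 = 16
Q: 4·5+1·0 = 20 | 2·0+2·0+1·8+2·6 = 20
Y: 4·8+1·0 = 32 | 2·2+2·8+1·6+2·3 = 32
gcd(4,1,2,2,1,2) = 1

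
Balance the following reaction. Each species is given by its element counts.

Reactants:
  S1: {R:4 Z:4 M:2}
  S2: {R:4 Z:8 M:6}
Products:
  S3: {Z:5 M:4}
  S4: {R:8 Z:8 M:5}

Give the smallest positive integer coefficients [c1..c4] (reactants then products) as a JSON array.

R: 3·4+5·4 = 32 | 4·0+4·8 = 32
Z: 3·4+5·8 = 52 | 4·5+4·8 = 52
M: 3·2+5·6 = 36 | 4·4+4·5 = 36
gcd(3,5,4,4) = 1

Coefficients: [3, 5, 4, 4]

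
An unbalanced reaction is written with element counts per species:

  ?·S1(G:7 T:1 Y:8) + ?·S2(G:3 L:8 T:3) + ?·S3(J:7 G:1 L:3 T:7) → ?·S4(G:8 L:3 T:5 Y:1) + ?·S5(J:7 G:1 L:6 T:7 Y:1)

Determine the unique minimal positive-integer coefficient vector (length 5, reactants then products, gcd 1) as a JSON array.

J: 1·0+3·0+6·7 = 42 | 2·0+6·7 = 42
G: 1·7+3·3+6·1 = 22 | 2·8+6·1 = 22
L: 1·0+3·8+6·3 = 42 | 2·3+6·6 = 42
T: 1·1+3·3+6·7 = 52 | 2·5+6·7 = 52
Y: 1·8+3·0+6·0 = 8 | 2·1+6·1 = 8
gcd(1,3,6,2,6) = 1

Coefficients: [1, 3, 6, 2, 6]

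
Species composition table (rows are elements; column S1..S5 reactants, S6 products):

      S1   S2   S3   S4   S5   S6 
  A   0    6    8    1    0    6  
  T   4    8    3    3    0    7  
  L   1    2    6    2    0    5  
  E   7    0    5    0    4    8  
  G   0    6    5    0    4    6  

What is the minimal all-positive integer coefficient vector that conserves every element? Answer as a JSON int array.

Coefficients: [2, 1, 2, 2, 2, 4]

A: 2·0+1·6+2·8+2·1+2·0 = 24 | 4·6 = 24
T: 2·4+1·8+2·3+2·3+2·0 = 28 | 4·7 = 28
L: 2·1+1·2+2·6+2·2+2·0 = 20 | 4·5 = 20
E: 2·7+1·0+2·5+2·0+2·4 = 32 | 4·8 = 32
G: 2·0+1·6+2·5+2·0+2·4 = 24 | 4·6 = 24
gcd(2,1,2,2,2,4) = 1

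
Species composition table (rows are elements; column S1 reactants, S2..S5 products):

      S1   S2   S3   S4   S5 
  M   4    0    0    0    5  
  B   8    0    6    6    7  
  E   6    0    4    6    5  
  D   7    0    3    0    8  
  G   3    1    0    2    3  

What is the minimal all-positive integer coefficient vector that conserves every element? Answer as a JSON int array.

M: 5·4 = 20 | 1·0+1·0+1·0+4·5 = 20
B: 5·8 = 40 | 1·0+1·6+1·6+4·7 = 40
E: 5·6 = 30 | 1·0+1·4+1·6+4·5 = 30
D: 5·7 = 35 | 1·0+1·3+1·0+4·8 = 35
G: 5·3 = 15 | 1·1+1·0+1·2+4·3 = 15
gcd(5,1,1,1,4) = 1

Coefficients: [5, 1, 1, 1, 4]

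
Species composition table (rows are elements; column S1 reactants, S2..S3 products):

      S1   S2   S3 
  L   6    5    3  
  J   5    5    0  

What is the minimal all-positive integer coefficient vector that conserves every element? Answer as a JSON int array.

L: 3·6 = 18 | 3·5+1·3 = 18
J: 3·5 = 15 | 3·5+1·0 = 15
gcd(3,3,1) = 1

Coefficients: [3, 3, 1]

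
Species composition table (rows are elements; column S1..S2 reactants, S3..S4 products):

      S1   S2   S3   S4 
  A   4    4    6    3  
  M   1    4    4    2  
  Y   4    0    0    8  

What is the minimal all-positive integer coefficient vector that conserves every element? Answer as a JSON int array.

Coefficients: [4, 5, 5, 2]

A: 4·4+5·4 = 36 | 5·6+2·3 = 36
M: 4·1+5·4 = 24 | 5·4+2·2 = 24
Y: 4·4+5·0 = 16 | 5·0+2·8 = 16
gcd(4,5,5,2) = 1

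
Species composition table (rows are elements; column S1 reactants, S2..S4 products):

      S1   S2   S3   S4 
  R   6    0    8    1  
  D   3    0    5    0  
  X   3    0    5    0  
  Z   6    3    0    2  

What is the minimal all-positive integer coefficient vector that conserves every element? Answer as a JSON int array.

R: 5·6 = 30 | 6·0+3·8+6·1 = 30
D: 5·3 = 15 | 6·0+3·5+6·0 = 15
X: 5·3 = 15 | 6·0+3·5+6·0 = 15
Z: 5·6 = 30 | 6·3+3·0+6·2 = 30
gcd(5,6,3,6) = 1

Coefficients: [5, 6, 3, 6]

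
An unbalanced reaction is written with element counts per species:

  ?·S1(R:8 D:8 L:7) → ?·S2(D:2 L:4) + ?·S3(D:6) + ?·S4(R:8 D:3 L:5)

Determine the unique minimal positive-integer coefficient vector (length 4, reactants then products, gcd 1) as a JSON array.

R: 6·8 = 48 | 3·0+4·0+6·8 = 48
D: 6·8 = 48 | 3·2+4·6+6·3 = 48
L: 6·7 = 42 | 3·4+4·0+6·5 = 42
gcd(6,3,4,6) = 1

Coefficients: [6, 3, 4, 6]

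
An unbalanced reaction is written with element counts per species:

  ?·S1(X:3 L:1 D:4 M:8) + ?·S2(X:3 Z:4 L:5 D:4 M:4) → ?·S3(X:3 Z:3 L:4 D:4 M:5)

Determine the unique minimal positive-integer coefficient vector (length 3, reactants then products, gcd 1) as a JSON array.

Coefficients: [1, 3, 4]

X: 1·3+3·3 = 12 | 4·3 = 12
Z: 1·0+3·4 = 12 | 4·3 = 12
L: 1·1+3·5 = 16 | 4·4 = 16
D: 1·4+3·4 = 16 | 4·4 = 16
M: 1·8+3·4 = 20 | 4·5 = 20
gcd(1,3,4) = 1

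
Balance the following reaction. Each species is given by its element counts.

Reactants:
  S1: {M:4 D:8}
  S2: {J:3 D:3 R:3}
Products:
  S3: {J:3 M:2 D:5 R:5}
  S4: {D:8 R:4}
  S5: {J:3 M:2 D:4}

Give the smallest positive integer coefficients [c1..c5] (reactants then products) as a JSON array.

J: 3·0+6·3 = 18 | 2·3+2·0+4·3 = 18
M: 3·4+6·0 = 12 | 2·2+2·0+4·2 = 12
D: 3·8+6·3 = 42 | 2·5+2·8+4·4 = 42
R: 3·0+6·3 = 18 | 2·5+2·4+4·0 = 18
gcd(3,6,2,2,4) = 1

Coefficients: [3, 6, 2, 2, 4]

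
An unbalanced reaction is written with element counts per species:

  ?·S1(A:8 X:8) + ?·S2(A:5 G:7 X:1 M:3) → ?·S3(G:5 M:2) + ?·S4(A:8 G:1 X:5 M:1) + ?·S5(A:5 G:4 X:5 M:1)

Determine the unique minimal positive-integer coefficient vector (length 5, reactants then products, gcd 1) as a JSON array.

A: 4·8+3·5 = 47 | 1·0+4·8+3·5 = 47
G: 4·0+3·7 = 21 | 1·5+4·1+3·4 = 21
X: 4·8+3·1 = 35 | 1·0+4·5+3·5 = 35
M: 4·0+3·3 = 9 | 1·2+4·1+3·1 = 9
gcd(4,3,1,4,3) = 1

Coefficients: [4, 3, 1, 4, 3]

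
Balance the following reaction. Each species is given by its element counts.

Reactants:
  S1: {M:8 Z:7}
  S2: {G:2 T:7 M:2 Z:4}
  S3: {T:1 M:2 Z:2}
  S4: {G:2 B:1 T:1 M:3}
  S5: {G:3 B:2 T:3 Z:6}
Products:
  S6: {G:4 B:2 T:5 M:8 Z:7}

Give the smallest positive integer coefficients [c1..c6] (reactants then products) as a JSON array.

G: 1·0+1·2+6·0+6·2+2·3 = 20 | 5·4 = 20
B: 1·0+1·0+6·0+6·1+2·2 = 10 | 5·2 = 10
T: 1·0+1·7+6·1+6·1+2·3 = 25 | 5·5 = 25
M: 1·8+1·2+6·2+6·3+2·0 = 40 | 5·8 = 40
Z: 1·7+1·4+6·2+6·0+2·6 = 35 | 5·7 = 35
gcd(1,1,6,6,2,5) = 1

Coefficients: [1, 1, 6, 6, 2, 5]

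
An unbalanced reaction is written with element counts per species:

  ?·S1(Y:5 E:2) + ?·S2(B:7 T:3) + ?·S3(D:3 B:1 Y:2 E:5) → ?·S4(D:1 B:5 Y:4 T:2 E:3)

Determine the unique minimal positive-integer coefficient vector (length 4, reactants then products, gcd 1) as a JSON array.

D: 2·0+2·0+1·3 = 3 | 3·1 = 3
B: 2·0+2·7+1·1 = 15 | 3·5 = 15
Y: 2·5+2·0+1·2 = 12 | 3·4 = 12
T: 2·0+2·3+1·0 = 6 | 3·2 = 6
E: 2·2+2·0+1·5 = 9 | 3·3 = 9
gcd(2,2,1,3) = 1

Coefficients: [2, 2, 1, 3]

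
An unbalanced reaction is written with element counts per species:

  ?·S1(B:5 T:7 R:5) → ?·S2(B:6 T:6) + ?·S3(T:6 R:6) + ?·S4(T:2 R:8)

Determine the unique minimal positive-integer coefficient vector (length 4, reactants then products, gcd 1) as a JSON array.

B: 6·5 = 30 | 5·6+1·0+3·0 = 30
T: 6·7 = 42 | 5·6+1·6+3·2 = 42
R: 6·5 = 30 | 5·0+1·6+3·8 = 30
gcd(6,5,1,3) = 1

Coefficients: [6, 5, 1, 3]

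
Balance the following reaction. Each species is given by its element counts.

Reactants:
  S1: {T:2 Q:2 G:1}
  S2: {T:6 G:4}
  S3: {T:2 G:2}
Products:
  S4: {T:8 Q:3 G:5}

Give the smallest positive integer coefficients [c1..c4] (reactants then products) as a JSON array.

T: 6·2+3·6+1·2 = 32 | 4·8 = 32
Q: 6·2+3·0+1·0 = 12 | 4·3 = 12
G: 6·1+3·4+1·2 = 20 | 4·5 = 20
gcd(6,3,1,4) = 1

Coefficients: [6, 3, 1, 4]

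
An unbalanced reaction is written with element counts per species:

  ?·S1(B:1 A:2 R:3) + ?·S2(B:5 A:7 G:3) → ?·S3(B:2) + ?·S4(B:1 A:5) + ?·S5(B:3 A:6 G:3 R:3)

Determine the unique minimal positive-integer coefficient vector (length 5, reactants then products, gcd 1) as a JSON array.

Coefficients: [5, 5, 6, 3, 5]

B: 5·1+5·5 = 30 | 6·2+3·1+5·3 = 30
A: 5·2+5·7 = 45 | 6·0+3·5+5·6 = 45
G: 5·0+5·3 = 15 | 6·0+3·0+5·3 = 15
R: 5·3+5·0 = 15 | 6·0+3·0+5·3 = 15
gcd(5,5,6,3,5) = 1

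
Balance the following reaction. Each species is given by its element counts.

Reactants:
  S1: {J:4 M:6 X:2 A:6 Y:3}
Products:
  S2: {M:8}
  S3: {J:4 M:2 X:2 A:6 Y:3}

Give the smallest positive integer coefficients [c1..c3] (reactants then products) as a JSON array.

J: 2·4 = 8 | 1·0+2·4 = 8
M: 2·6 = 12 | 1·8+2·2 = 12
X: 2·2 = 4 | 1·0+2·2 = 4
A: 2·6 = 12 | 1·0+2·6 = 12
Y: 2·3 = 6 | 1·0+2·3 = 6
gcd(2,1,2) = 1

Coefficients: [2, 1, 2]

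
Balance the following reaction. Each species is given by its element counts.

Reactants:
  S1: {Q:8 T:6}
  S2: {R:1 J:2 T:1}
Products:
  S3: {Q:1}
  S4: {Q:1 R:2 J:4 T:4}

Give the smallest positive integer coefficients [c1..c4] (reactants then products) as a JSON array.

Coefficients: [1, 6, 5, 3]

Q: 1·8+6·0 = 8 | 5·1+3·1 = 8
R: 1·0+6·1 = 6 | 5·0+3·2 = 6
J: 1·0+6·2 = 12 | 5·0+3·4 = 12
T: 1·6+6·1 = 12 | 5·0+3·4 = 12
gcd(1,6,5,3) = 1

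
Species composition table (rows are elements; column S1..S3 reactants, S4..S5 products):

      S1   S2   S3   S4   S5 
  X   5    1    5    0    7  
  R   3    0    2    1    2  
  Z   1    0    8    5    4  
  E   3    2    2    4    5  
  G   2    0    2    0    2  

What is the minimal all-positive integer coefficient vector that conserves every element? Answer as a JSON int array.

X: 1·5+6·1+2·5 = 21 | 1·0+3·7 = 21
R: 1·3+6·0+2·2 = 7 | 1·1+3·2 = 7
Z: 1·1+6·0+2·8 = 17 | 1·5+3·4 = 17
E: 1·3+6·2+2·2 = 19 | 1·4+3·5 = 19
G: 1·2+6·0+2·2 = 6 | 1·0+3·2 = 6
gcd(1,6,2,1,3) = 1

Coefficients: [1, 6, 2, 1, 3]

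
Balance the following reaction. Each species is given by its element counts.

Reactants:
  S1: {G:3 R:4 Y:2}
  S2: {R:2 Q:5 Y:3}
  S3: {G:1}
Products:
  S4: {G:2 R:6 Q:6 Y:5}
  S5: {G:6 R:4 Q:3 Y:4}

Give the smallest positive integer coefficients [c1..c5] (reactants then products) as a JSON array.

G: 5·3+6·0+5·1 = 20 | 4·2+2·6 = 20
R: 5·4+6·2+5·0 = 32 | 4·6+2·4 = 32
Q: 5·0+6·5+5·0 = 30 | 4·6+2·3 = 30
Y: 5·2+6·3+5·0 = 28 | 4·5+2·4 = 28
gcd(5,6,5,4,2) = 1

Coefficients: [5, 6, 5, 4, 2]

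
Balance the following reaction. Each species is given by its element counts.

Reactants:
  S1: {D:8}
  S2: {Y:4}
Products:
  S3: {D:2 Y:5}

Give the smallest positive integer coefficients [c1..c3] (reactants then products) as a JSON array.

D: 1·8+5·0 = 8 | 4·2 = 8
Y: 1·0+5·4 = 20 | 4·5 = 20
gcd(1,5,4) = 1

Coefficients: [1, 5, 4]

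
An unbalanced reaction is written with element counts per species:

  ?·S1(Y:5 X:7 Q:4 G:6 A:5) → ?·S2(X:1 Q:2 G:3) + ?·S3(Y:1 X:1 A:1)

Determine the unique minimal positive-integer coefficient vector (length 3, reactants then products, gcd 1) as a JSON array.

Y: 1·5 = 5 | 2·0+5·1 = 5
X: 1·7 = 7 | 2·1+5·1 = 7
Q: 1·4 = 4 | 2·2+5·0 = 4
G: 1·6 = 6 | 2·3+5·0 = 6
A: 1·5 = 5 | 2·0+5·1 = 5
gcd(1,2,5) = 1

Coefficients: [1, 2, 5]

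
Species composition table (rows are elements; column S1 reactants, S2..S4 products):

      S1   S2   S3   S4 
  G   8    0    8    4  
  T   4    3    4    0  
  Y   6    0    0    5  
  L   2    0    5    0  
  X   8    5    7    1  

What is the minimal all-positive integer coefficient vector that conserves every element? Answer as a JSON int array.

G: 5·8 = 40 | 4·0+2·8+6·4 = 40
T: 5·4 = 20 | 4·3+2·4+6·0 = 20
Y: 5·6 = 30 | 4·0+2·0+6·5 = 30
L: 5·2 = 10 | 4·0+2·5+6·0 = 10
X: 5·8 = 40 | 4·5+2·7+6·1 = 40
gcd(5,4,2,6) = 1

Coefficients: [5, 4, 2, 6]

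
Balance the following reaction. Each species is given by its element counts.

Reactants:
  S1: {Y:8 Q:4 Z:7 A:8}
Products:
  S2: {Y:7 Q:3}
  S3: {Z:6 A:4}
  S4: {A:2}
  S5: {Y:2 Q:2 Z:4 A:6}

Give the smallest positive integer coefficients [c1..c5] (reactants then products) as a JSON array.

Y: 6·8 = 48 | 6·7+5·0+5·0+3·2 = 48
Q: 6·4 = 24 | 6·3+5·0+5·0+3·2 = 24
Z: 6·7 = 42 | 6·0+5·6+5·0+3·4 = 42
A: 6·8 = 48 | 6·0+5·4+5·2+3·6 = 48
gcd(6,6,5,5,3) = 1

Coefficients: [6, 6, 5, 5, 3]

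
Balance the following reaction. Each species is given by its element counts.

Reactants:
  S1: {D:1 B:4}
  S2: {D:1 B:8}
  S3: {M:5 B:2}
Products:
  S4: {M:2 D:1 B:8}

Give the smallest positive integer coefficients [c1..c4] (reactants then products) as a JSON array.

Coefficients: [1, 4, 2, 5]

M: 1·0+4·0+2·5 = 10 | 5·2 = 10
D: 1·1+4·1+2·0 = 5 | 5·1 = 5
B: 1·4+4·8+2·2 = 40 | 5·8 = 40
gcd(1,4,2,5) = 1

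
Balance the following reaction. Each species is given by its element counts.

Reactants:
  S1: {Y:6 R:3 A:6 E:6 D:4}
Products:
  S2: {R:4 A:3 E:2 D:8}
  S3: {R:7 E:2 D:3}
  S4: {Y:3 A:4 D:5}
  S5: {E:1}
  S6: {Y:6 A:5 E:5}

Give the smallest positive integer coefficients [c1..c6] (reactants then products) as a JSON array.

Coefficients: [6, 1, 2, 2, 5, 5]

Y: 6·6 = 36 | 1·0+2·0+2·3+5·0+5·6 = 36
R: 6·3 = 18 | 1·4+2·7+2·0+5·0+5·0 = 18
A: 6·6 = 36 | 1·3+2·0+2·4+5·0+5·5 = 36
E: 6·6 = 36 | 1·2+2·2+2·0+5·1+5·5 = 36
D: 6·4 = 24 | 1·8+2·3+2·5+5·0+5·0 = 24
gcd(6,1,2,2,5,5) = 1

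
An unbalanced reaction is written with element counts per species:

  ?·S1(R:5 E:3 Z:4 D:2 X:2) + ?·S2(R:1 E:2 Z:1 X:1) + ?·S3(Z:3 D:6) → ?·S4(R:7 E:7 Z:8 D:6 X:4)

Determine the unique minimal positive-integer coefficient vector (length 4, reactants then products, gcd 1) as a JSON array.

Coefficients: [3, 6, 2, 3]

R: 3·5+6·1+2·0 = 21 | 3·7 = 21
E: 3·3+6·2+2·0 = 21 | 3·7 = 21
Z: 3·4+6·1+2·3 = 24 | 3·8 = 24
D: 3·2+6·0+2·6 = 18 | 3·6 = 18
X: 3·2+6·1+2·0 = 12 | 3·4 = 12
gcd(3,6,2,3) = 1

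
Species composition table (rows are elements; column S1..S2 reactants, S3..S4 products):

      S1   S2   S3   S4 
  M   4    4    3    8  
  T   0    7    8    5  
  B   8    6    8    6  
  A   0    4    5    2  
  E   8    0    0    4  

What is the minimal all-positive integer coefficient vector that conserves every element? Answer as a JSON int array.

M: 1·4+6·4 = 28 | 4·3+2·8 = 28
T: 1·0+6·7 = 42 | 4·8+2·5 = 42
B: 1·8+6·6 = 44 | 4·8+2·6 = 44
A: 1·0+6·4 = 24 | 4·5+2·2 = 24
E: 1·8+6·0 = 8 | 4·0+2·4 = 8
gcd(1,6,4,2) = 1

Coefficients: [1, 6, 4, 2]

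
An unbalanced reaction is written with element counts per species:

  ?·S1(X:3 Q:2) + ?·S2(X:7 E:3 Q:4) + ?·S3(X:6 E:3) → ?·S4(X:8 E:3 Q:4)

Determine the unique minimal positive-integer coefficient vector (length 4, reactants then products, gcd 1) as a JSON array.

X: 2·3+4·7+1·6 = 40 | 5·8 = 40
E: 2·0+4·3+1·3 = 15 | 5·3 = 15
Q: 2·2+4·4+1·0 = 20 | 5·4 = 20
gcd(2,4,1,5) = 1

Coefficients: [2, 4, 1, 5]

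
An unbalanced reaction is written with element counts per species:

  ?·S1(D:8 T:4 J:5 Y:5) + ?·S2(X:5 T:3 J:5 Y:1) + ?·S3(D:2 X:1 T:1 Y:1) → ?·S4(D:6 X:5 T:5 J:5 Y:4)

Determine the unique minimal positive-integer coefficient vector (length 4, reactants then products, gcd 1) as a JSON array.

Coefficients: [1, 2, 5, 3]

D: 1·8+2·0+5·2 = 18 | 3·6 = 18
X: 1·0+2·5+5·1 = 15 | 3·5 = 15
T: 1·4+2·3+5·1 = 15 | 3·5 = 15
J: 1·5+2·5+5·0 = 15 | 3·5 = 15
Y: 1·5+2·1+5·1 = 12 | 3·4 = 12
gcd(1,2,5,3) = 1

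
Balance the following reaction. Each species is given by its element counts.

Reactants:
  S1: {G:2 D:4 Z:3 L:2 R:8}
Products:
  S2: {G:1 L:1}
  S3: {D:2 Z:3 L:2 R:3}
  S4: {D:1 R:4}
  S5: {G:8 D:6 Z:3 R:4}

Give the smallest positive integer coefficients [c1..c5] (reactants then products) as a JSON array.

G: 5·2 = 10 | 2·1+4·0+6·0+1·8 = 10
D: 5·4 = 20 | 2·0+4·2+6·1+1·6 = 20
Z: 5·3 = 15 | 2·0+4·3+6·0+1·3 = 15
L: 5·2 = 10 | 2·1+4·2+6·0+1·0 = 10
R: 5·8 = 40 | 2·0+4·3+6·4+1·4 = 40
gcd(5,2,4,6,1) = 1

Coefficients: [5, 2, 4, 6, 1]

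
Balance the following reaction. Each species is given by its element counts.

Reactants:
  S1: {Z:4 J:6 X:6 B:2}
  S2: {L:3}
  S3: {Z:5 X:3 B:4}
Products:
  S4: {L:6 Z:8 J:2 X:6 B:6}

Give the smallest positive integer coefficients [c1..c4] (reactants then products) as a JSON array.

Coefficients: [1, 6, 4, 3]

L: 1·0+6·3+4·0 = 18 | 3·6 = 18
Z: 1·4+6·0+4·5 = 24 | 3·8 = 24
J: 1·6+6·0+4·0 = 6 | 3·2 = 6
X: 1·6+6·0+4·3 = 18 | 3·6 = 18
B: 1·2+6·0+4·4 = 18 | 3·6 = 18
gcd(1,6,4,3) = 1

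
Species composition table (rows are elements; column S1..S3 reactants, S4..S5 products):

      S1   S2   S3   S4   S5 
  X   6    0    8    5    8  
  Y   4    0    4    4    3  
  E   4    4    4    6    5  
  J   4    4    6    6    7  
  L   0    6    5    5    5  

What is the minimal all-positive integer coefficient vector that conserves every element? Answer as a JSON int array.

Coefficients: [5, 5, 4, 6, 4]

X: 5·6+5·0+4·8 = 62 | 6·5+4·8 = 62
Y: 5·4+5·0+4·4 = 36 | 6·4+4·3 = 36
E: 5·4+5·4+4·4 = 56 | 6·6+4·5 = 56
J: 5·4+5·4+4·6 = 64 | 6·6+4·7 = 64
L: 5·0+5·6+4·5 = 50 | 6·5+4·5 = 50
gcd(5,5,4,6,4) = 1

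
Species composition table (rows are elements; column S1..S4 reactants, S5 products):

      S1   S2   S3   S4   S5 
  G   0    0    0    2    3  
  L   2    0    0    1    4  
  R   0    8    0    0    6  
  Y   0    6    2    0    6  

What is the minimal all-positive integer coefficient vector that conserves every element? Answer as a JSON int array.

G: 5·0+3·0+3·0+6·2 = 12 | 4·3 = 12
L: 5·2+3·0+3·0+6·1 = 16 | 4·4 = 16
R: 5·0+3·8+3·0+6·0 = 24 | 4·6 = 24
Y: 5·0+3·6+3·2+6·0 = 24 | 4·6 = 24
gcd(5,3,3,6,4) = 1

Coefficients: [5, 3, 3, 6, 4]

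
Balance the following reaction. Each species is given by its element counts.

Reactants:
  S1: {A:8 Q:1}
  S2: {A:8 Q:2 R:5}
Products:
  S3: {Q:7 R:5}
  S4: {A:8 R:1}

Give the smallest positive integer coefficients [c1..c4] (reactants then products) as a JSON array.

Coefficients: [3, 2, 1, 5]

A: 3·8+2·8 = 40 | 1·0+5·8 = 40
Q: 3·1+2·2 = 7 | 1·7+5·0 = 7
R: 3·0+2·5 = 10 | 1·5+5·1 = 10
gcd(3,2,1,5) = 1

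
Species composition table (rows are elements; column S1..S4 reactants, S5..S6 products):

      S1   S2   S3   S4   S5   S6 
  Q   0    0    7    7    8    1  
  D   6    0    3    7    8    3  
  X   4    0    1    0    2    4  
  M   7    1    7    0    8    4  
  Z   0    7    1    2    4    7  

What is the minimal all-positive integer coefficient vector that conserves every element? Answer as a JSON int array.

Coefficients: [3, 3, 4, 3, 6, 1]

Q: 3·0+3·0+4·7+3·7 = 49 | 6·8+1·1 = 49
D: 3·6+3·0+4·3+3·7 = 51 | 6·8+1·3 = 51
X: 3·4+3·0+4·1+3·0 = 16 | 6·2+1·4 = 16
M: 3·7+3·1+4·7+3·0 = 52 | 6·8+1·4 = 52
Z: 3·0+3·7+4·1+3·2 = 31 | 6·4+1·7 = 31
gcd(3,3,4,3,6,1) = 1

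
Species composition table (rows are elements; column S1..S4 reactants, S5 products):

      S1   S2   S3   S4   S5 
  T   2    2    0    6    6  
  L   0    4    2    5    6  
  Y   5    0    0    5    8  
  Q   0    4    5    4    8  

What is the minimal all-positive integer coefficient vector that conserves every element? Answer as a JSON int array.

Coefficients: [6, 3, 4, 2, 5]

T: 6·2+3·2+4·0+2·6 = 30 | 5·6 = 30
L: 6·0+3·4+4·2+2·5 = 30 | 5·6 = 30
Y: 6·5+3·0+4·0+2·5 = 40 | 5·8 = 40
Q: 6·0+3·4+4·5+2·4 = 40 | 5·8 = 40
gcd(6,3,4,2,5) = 1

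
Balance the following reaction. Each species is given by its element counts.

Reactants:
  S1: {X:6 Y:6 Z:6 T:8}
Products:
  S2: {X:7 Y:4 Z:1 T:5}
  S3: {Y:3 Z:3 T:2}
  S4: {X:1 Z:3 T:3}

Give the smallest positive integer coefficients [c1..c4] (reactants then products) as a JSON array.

Coefficients: [4, 3, 4, 3]

X: 4·6 = 24 | 3·7+4·0+3·1 = 24
Y: 4·6 = 24 | 3·4+4·3+3·0 = 24
Z: 4·6 = 24 | 3·1+4·3+3·3 = 24
T: 4·8 = 32 | 3·5+4·2+3·3 = 32
gcd(4,3,4,3) = 1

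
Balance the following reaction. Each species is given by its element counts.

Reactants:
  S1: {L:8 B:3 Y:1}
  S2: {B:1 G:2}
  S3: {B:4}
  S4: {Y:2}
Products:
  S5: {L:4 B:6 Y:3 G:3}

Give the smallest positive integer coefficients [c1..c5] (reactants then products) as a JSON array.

L: 2·8+6·0+3·0+5·0 = 16 | 4·4 = 16
B: 2·3+6·1+3·4+5·0 = 24 | 4·6 = 24
Y: 2·1+6·0+3·0+5·2 = 12 | 4·3 = 12
G: 2·0+6·2+3·0+5·0 = 12 | 4·3 = 12
gcd(2,6,3,5,4) = 1

Coefficients: [2, 6, 3, 5, 4]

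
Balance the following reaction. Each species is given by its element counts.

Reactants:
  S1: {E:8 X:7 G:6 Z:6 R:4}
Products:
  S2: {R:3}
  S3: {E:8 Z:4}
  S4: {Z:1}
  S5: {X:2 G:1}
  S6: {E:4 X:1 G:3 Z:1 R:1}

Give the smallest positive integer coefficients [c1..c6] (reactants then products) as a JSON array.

E: 2·8 = 16 | 2·0+1·8+6·0+6·0+2·4 = 16
X: 2·7 = 14 | 2·0+1·0+6·0+6·2+2·1 = 14
G: 2·6 = 12 | 2·0+1·0+6·0+6·1+2·3 = 12
Z: 2·6 = 12 | 2·0+1·4+6·1+6·0+2·1 = 12
R: 2·4 = 8 | 2·3+1·0+6·0+6·0+2·1 = 8
gcd(2,2,1,6,6,2) = 1

Coefficients: [2, 2, 1, 6, 6, 2]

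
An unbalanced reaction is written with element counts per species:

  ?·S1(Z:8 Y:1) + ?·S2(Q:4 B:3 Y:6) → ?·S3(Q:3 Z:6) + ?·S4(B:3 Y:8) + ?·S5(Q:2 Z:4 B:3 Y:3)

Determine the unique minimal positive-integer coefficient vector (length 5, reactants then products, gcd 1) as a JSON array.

Coefficients: [5, 5, 6, 4, 1]

Q: 5·0+5·4 = 20 | 6·3+4·0+1·2 = 20
Z: 5·8+5·0 = 40 | 6·6+4·0+1·4 = 40
B: 5·0+5·3 = 15 | 6·0+4·3+1·3 = 15
Y: 5·1+5·6 = 35 | 6·0+4·8+1·3 = 35
gcd(5,5,6,4,1) = 1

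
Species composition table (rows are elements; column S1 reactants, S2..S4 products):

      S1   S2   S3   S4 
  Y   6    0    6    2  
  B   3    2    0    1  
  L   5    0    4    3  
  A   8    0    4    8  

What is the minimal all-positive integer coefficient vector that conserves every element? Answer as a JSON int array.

Y: 5·6 = 30 | 6·0+4·6+3·2 = 30
B: 5·3 = 15 | 6·2+4·0+3·1 = 15
L: 5·5 = 25 | 6·0+4·4+3·3 = 25
A: 5·8 = 40 | 6·0+4·4+3·8 = 40
gcd(5,6,4,3) = 1

Coefficients: [5, 6, 4, 3]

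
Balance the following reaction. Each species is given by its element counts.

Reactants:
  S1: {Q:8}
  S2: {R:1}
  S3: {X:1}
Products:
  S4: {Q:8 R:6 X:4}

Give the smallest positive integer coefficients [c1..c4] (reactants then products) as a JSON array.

Coefficients: [1, 6, 4, 1]

Q: 1·8+6·0+4·0 = 8 | 1·8 = 8
R: 1·0+6·1+4·0 = 6 | 1·6 = 6
X: 1·0+6·0+4·1 = 4 | 1·4 = 4
gcd(1,6,4,1) = 1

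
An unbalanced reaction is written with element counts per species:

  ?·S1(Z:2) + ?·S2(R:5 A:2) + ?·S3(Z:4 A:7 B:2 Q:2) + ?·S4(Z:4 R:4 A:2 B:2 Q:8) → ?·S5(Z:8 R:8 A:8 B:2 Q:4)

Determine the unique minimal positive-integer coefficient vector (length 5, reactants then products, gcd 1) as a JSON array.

Z: 6·2+4·0+2·4+1·4 = 24 | 3·8 = 24
R: 6·0+4·5+2·0+1·4 = 24 | 3·8 = 24
A: 6·0+4·2+2·7+1·2 = 24 | 3·8 = 24
B: 6·0+4·0+2·2+1·2 = 6 | 3·2 = 6
Q: 6·0+4·0+2·2+1·8 = 12 | 3·4 = 12
gcd(6,4,2,1,3) = 1

Coefficients: [6, 4, 2, 1, 3]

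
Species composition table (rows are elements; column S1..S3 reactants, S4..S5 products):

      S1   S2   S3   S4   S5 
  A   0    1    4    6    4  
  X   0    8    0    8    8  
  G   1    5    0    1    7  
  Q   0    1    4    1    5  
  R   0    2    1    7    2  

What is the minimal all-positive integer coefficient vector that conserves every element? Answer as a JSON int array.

Coefficients: [6, 6, 5, 1, 5]

A: 6·0+6·1+5·4 = 26 | 1·6+5·4 = 26
X: 6·0+6·8+5·0 = 48 | 1·8+5·8 = 48
G: 6·1+6·5+5·0 = 36 | 1·1+5·7 = 36
Q: 6·0+6·1+5·4 = 26 | 1·1+5·5 = 26
R: 6·0+6·2+5·1 = 17 | 1·7+5·2 = 17
gcd(6,6,5,1,5) = 1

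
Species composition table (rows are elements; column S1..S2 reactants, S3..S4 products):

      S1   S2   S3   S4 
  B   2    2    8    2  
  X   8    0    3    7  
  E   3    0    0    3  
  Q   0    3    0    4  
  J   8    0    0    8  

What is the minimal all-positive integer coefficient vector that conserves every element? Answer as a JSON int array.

Coefficients: [3, 4, 1, 3]

B: 3·2+4·2 = 14 | 1·8+3·2 = 14
X: 3·8+4·0 = 24 | 1·3+3·7 = 24
E: 3·3+4·0 = 9 | 1·0+3·3 = 9
Q: 3·0+4·3 = 12 | 1·0+3·4 = 12
J: 3·8+4·0 = 24 | 1·0+3·8 = 24
gcd(3,4,1,3) = 1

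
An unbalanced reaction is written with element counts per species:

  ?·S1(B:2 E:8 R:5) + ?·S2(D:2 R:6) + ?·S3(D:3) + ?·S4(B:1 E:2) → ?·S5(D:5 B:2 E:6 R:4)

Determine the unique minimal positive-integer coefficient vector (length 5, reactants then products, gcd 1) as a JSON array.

Coefficients: [2, 1, 6, 4, 4]

D: 2·0+1·2+6·3+4·0 = 20 | 4·5 = 20
B: 2·2+1·0+6·0+4·1 = 8 | 4·2 = 8
E: 2·8+1·0+6·0+4·2 = 24 | 4·6 = 24
R: 2·5+1·6+6·0+4·0 = 16 | 4·4 = 16
gcd(2,1,6,4,4) = 1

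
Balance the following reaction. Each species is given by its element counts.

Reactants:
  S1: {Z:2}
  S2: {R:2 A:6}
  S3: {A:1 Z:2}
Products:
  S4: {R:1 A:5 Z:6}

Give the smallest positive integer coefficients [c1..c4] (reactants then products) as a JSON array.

Coefficients: [2, 1, 4, 2]

R: 2·0+1·2+4·0 = 2 | 2·1 = 2
A: 2·0+1·6+4·1 = 10 | 2·5 = 10
Z: 2·2+1·0+4·2 = 12 | 2·6 = 12
gcd(2,1,4,2) = 1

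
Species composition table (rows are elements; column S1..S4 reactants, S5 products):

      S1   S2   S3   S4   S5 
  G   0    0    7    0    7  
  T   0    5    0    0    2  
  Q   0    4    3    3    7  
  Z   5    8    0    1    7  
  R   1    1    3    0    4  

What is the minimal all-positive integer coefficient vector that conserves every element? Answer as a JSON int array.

G: 3·0+2·0+5·7+4·0 = 35 | 5·7 = 35
T: 3·0+2·5+5·0+4·0 = 10 | 5·2 = 10
Q: 3·0+2·4+5·3+4·3 = 35 | 5·7 = 35
Z: 3·5+2·8+5·0+4·1 = 35 | 5·7 = 35
R: 3·1+2·1+5·3+4·0 = 20 | 5·4 = 20
gcd(3,2,5,4,5) = 1

Coefficients: [3, 2, 5, 4, 5]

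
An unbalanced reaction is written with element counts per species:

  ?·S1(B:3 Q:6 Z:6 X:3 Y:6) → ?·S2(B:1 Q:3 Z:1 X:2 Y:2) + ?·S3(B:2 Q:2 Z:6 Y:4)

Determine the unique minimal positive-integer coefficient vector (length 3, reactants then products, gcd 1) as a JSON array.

B: 4·3 = 12 | 6·1+3·2 = 12
Q: 4·6 = 24 | 6·3+3·2 = 24
Z: 4·6 = 24 | 6·1+3·6 = 24
X: 4·3 = 12 | 6·2+3·0 = 12
Y: 4·6 = 24 | 6·2+3·4 = 24
gcd(4,6,3) = 1

Coefficients: [4, 6, 3]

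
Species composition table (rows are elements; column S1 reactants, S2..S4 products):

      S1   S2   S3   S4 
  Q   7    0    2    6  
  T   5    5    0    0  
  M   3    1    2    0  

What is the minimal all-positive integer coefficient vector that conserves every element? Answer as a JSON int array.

Coefficients: [6, 6, 6, 5]

Q: 6·7 = 42 | 6·0+6·2+5·6 = 42
T: 6·5 = 30 | 6·5+6·0+5·0 = 30
M: 6·3 = 18 | 6·1+6·2+5·0 = 18
gcd(6,6,6,5) = 1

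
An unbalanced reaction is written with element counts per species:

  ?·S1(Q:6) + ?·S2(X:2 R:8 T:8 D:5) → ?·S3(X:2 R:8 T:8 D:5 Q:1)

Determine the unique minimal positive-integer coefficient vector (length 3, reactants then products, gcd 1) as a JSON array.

Coefficients: [1, 6, 6]

X: 1·0+6·2 = 12 | 6·2 = 12
R: 1·0+6·8 = 48 | 6·8 = 48
T: 1·0+6·8 = 48 | 6·8 = 48
D: 1·0+6·5 = 30 | 6·5 = 30
Q: 1·6+6·0 = 6 | 6·1 = 6
gcd(1,6,6) = 1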